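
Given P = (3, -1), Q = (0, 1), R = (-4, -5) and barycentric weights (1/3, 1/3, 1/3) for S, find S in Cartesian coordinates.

S = (1/3)·P + (1/3)·Q + (1/3)·R.
x-coordinate: (1/3)·3 + (1/3)·0 + (1/3)·(-4) = -1/3.
y-coordinate: (1/3)·(-1) + (1/3)·1 + (1/3)·(-5) = -5/3.

(-1/3, -5/3)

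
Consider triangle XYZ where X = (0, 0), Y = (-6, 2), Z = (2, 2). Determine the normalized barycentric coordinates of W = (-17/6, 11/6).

(1/12, 7/12, 1/3)

Signed area of the reference triangle: [XYZ] = ½·(0·(2−2) + (-6)·(2−0) + 2·(0−2)) = ½·(0 − 12 − 4) = -8.
[WYZ] = ½·((-17/6)·(2−2) + (-6)·(2−(11/6)) + 2·(11/6−2)) = ½·(0 − 1 − 1/3) = -2/3, so the X-coordinate is (-2/3)/(-8) = 1/12.
[XWZ] = ½·(0·(11/6−2) + (-17/6)·(2−0) + 2·(0−(11/6))) = ½·(0 − 17/3 − 11/3) = -14/3, so the Y-coordinate is 7/12.
[XYW] = ½·(0·(2−(11/6)) + (-6)·(11/6−0) + (-17/6)·(0−2)) = ½·(0 − 11 + 17/3) = -8/3, so the Z-coordinate is 1/3.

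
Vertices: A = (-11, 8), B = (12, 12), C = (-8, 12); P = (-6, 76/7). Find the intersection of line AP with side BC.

Barycentric coordinates of P with respect to ABC: (2/7, 1/7, 4/7).
On side BC the A-coordinate is zero; dropping P's A-weight 2/7 and renormalizing the remaining 1/7 : 4/7 gives weights 1/5, 4/5 on B, C.
Q = (1/5)·(12, 12) + (4/5)·(-8, 12) = (-4, 12).

(-4, 12)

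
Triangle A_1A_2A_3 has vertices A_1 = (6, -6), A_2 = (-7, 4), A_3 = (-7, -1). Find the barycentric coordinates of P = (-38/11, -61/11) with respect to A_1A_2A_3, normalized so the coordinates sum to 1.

(3/11, -7/11, 15/11)

Signed area of the reference triangle: [A_1A_2A_3] = ½·(6·(4−(-1)) + (-7)·(-1−(-6)) + (-7)·(-6−4)) = ½·(30 − 35 + 70) = 65/2.
[PA_2A_3] = ½·((-38/11)·(4−(-1)) + (-7)·(-1−(-61/11)) + (-7)·(-61/11−4)) = ½·(-190/11 − 350/11 + 735/11) = 195/22, so the A_1-coordinate is (195/22)/(65/2) = 3/11.
[A_1PA_3] = ½·(6·(-61/11−(-1)) + (-38/11)·(-1−(-6)) + (-7)·(-6−(-61/11))) = ½·(-300/11 − 190/11 + 35/11) = -455/22, so the A_2-coordinate is -7/11.
[A_1A_2P] = ½·(6·(4−(-61/11)) + (-7)·(-61/11−(-6)) + (-38/11)·(-6−4)) = ½·(630/11 − 35/11 + 380/11) = 975/22, so the A_3-coordinate is 15/11.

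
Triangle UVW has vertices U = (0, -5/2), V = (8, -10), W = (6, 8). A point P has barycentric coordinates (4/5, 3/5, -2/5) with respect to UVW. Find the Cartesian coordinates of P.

P = (4/5)·U + (3/5)·V + (-2/5)·W.
x-coordinate: (4/5)·0 + (3/5)·8 + (-2/5)·6 = 12/5.
y-coordinate: (4/5)·(-5/2) + (3/5)·(-10) + (-2/5)·8 = -56/5.

(12/5, -56/5)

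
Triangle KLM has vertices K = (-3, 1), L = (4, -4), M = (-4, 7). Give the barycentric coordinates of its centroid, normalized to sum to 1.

(1/3, 1/3, 1/3)

The centroid is the average of the vertices, so each weight is 1/3.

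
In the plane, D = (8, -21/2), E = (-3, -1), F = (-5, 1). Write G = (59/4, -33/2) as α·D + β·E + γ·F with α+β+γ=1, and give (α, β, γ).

Signed area of the reference triangle: [DEF] = ½·(8·(-1−1) + (-3)·(1−(-21/2)) + (-5)·(-21/2−(-1))) = ½·(-16 − 69/2 + 95/2) = -3/2.
[GEF] = ½·((59/4)·(-1−1) + (-3)·(1−(-33/2)) + (-5)·(-33/2−(-1))) = ½·(-59/2 − 105/2 + 155/2) = -9/4, so the D-coordinate is (-9/4)/(-3/2) = 3/2.
[DGF] = ½·(8·(-33/2−1) + (59/4)·(1−(-21/2)) + (-5)·(-21/2−(-33/2))) = ½·(-140 + 1357/8 − 30) = -3/16, so the E-coordinate is 1/8.
[DEG] = ½·(8·(-1−(-33/2)) + (-3)·(-33/2−(-21/2)) + (59/4)·(-21/2−(-1))) = ½·(124 + 18 − 1121/8) = 15/16, so the F-coordinate is -5/8.

(3/2, 1/8, -5/8)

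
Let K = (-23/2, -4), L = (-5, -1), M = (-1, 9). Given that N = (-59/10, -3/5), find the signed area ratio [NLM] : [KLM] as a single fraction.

1/5

[KLM] = ½·((-23/2)·(-1−9) + (-5)·(9−(-4)) + (-1)·(-4−(-1))) = ½·(115 − 65 + 3) = 53/2.
[NLM] = ½·((-59/10)·(-1−9) + (-5)·(9−(-3/5)) + (-1)·(-3/5−(-1))) = ½·(59 − 48 − 2/5) = 53/10, so the ratio is (53/10)/(53/2) = 1/5.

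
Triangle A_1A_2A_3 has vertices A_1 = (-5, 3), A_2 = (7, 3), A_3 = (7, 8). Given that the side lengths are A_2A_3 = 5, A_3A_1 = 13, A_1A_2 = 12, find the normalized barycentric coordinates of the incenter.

(1/6, 13/30, 2/5)

The incenter has barycentric coordinates proportional to the opposite side lengths: (5 : 13 : 12).
Normalizing by 5+13+12 = 30 gives (1/6, 13/30, 2/5).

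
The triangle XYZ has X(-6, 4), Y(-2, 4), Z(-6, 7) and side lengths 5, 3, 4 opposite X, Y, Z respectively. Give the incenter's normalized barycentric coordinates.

(5/12, 1/4, 1/3)

The incenter has barycentric coordinates proportional to the opposite side lengths: (5 : 3 : 4).
Normalizing by 5+3+4 = 12 gives (5/12, 1/4, 1/3).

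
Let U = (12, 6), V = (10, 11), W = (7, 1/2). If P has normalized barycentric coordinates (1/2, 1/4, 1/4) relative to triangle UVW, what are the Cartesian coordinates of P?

P = (1/2)·U + (1/4)·V + (1/4)·W.
x-coordinate: (1/2)·12 + (1/4)·10 + (1/4)·7 = 41/4.
y-coordinate: (1/2)·6 + (1/4)·11 + (1/4)·(1/2) = 47/8.

(41/4, 47/8)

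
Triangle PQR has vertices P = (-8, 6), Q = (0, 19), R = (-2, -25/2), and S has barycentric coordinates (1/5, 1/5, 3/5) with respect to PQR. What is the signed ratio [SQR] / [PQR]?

1/5

The signed ratio [SQR]/[PQR] equals the barycentric coordinate of S at vertex P, which is 1/5.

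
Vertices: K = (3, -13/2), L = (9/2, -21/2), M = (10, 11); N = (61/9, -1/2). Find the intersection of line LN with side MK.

(43/5, 15/2)

Barycentric coordinates of N with respect to KLM: (1/9, 4/9, 4/9).
On side MK the L-coordinate is zero; dropping N's L-weight 4/9 and renormalizing the remaining 4/9 : 1/9 gives weights 4/5, 1/5 on M, K.
J = (4/5)·(10, 11) + (1/5)·(3, -13/2) = (43/5, 15/2).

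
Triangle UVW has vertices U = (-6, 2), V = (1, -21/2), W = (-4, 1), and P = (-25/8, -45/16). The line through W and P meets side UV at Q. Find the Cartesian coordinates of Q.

Barycentric coordinates of P with respect to UVW: (1/2, 3/8, 1/8).
On side UV the W-coordinate is zero; dropping P's W-weight 1/8 and renormalizing the remaining 1/2 : 3/8 gives weights 4/7, 3/7 on U, V.
Q = (4/7)·(-6, 2) + (3/7)·(1, -21/2) = (-3, -47/14).

(-3, -47/14)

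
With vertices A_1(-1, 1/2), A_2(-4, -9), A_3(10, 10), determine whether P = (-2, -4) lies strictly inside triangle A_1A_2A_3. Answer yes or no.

yes

Barycentric coordinates of P: (8/19, 10/19, 1/19).
The three coordinates are positive, positive, positive; a point is interior exactly when all three are positive.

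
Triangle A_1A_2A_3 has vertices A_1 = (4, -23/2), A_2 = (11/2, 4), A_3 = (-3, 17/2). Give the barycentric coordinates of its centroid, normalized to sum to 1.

(1/3, 1/3, 1/3)

The centroid is the average of the vertices, so each weight is 1/3.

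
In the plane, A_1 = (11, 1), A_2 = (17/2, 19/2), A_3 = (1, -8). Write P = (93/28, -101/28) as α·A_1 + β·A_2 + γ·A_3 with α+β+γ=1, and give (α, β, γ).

(1/14, 3/14, 5/7)

Signed area of the reference triangle: [A_1A_2A_3] = ½·(11·(19/2−(-8)) + (17/2)·(-8−1) + 1·(1−(19/2))) = ½·(385/2 − 153/2 − 17/2) = 215/4.
[PA_2A_3] = ½·((93/28)·(19/2−(-8)) + (17/2)·(-8−(-101/28)) + 1·(-101/28−(19/2))) = ½·(465/8 − 2091/56 − 367/28) = 215/56, so the A_1-coordinate is (215/56)/(215/4) = 1/14.
[A_1PA_3] = ½·(11·(-101/28−(-8)) + (93/28)·(-8−1) + 1·(1−(-101/28))) = ½·(1353/28 − 837/28 + 129/28) = 645/56, so the A_2-coordinate is 3/14.
[A_1A_2P] = ½·(11·(19/2−(-101/28)) + (17/2)·(-101/28−1) + (93/28)·(1−(19/2))) = ½·(4037/28 − 2193/56 − 1581/56) = 1075/28, so the A_3-coordinate is 5/7.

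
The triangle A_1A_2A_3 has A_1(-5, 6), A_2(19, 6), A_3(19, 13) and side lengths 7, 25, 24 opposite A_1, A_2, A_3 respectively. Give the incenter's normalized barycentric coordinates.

(1/8, 25/56, 3/7)

The incenter has barycentric coordinates proportional to the opposite side lengths: (7 : 25 : 24).
Normalizing by 7+25+24 = 56 gives (1/8, 25/56, 3/7).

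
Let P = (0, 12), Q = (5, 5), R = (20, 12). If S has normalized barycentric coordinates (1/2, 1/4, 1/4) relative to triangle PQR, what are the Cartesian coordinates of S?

S = (1/2)·P + (1/4)·Q + (1/4)·R.
x-coordinate: (1/2)·0 + (1/4)·5 + (1/4)·20 = 25/4.
y-coordinate: (1/2)·12 + (1/4)·5 + (1/4)·12 = 41/4.

(25/4, 41/4)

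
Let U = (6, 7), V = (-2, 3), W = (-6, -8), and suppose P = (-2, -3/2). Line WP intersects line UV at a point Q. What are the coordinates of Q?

Barycentric coordinates of P with respect to UVW: (1/4, 1/4, 1/2).
On side UV the W-coordinate is zero; dropping P's W-weight 1/2 and renormalizing the remaining 1/4 : 1/4 gives weights 1/2, 1/2 on U, V.
Q = (1/2)·(6, 7) + (1/2)·(-2, 3) = (2, 5).

(2, 5)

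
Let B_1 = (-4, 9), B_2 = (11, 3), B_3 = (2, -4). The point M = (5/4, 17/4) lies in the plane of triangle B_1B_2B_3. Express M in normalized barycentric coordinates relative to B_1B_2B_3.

(1/2, 1/4, 1/4)

Signed area of the reference triangle: [B_1B_2B_3] = ½·((-4)·(3−(-4)) + 11·(-4−9) + 2·(9−3)) = ½·(-28 − 143 + 12) = -159/2.
[MB_2B_3] = ½·((5/4)·(3−(-4)) + 11·(-4−(17/4)) + 2·(17/4−3)) = ½·(35/4 − 363/4 + 5/2) = -159/4, so the B_1-coordinate is (-159/4)/(-159/2) = 1/2.
[B_1MB_3] = ½·((-4)·(17/4−(-4)) + (5/4)·(-4−9) + 2·(9−(17/4))) = ½·(-33 − 65/4 + 19/2) = -159/8, so the B_2-coordinate is 1/4.
[B_1B_2M] = ½·((-4)·(3−(17/4)) + 11·(17/4−9) + (5/4)·(9−3)) = ½·(5 − 209/4 + 15/2) = -159/8, so the B_3-coordinate is 1/4.
Check: 1/2 + 1/4 + 1/4 = 1.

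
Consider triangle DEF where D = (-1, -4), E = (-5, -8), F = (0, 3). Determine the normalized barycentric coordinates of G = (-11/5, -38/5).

Signed area of the reference triangle: [DEF] = ½·((-1)·(-8−3) + (-5)·(3−(-4)) + 0·(-4−(-8))) = ½·(11 − 35 + 0) = -12.
[GEF] = ½·((-11/5)·(-8−3) + (-5)·(3−(-38/5)) + 0·(-38/5−(-8))) = ½·(121/5 − 53 + 0) = -72/5, so the D-coordinate is (-72/5)/(-12) = 6/5.
[DGF] = ½·((-1)·(-38/5−3) + (-11/5)·(3−(-4)) + 0·(-4−(-38/5))) = ½·(53/5 − 77/5 + 0) = -12/5, so the E-coordinate is 1/5.
[DEG] = ½·((-1)·(-8−(-38/5)) + (-5)·(-38/5−(-4)) + (-11/5)·(-4−(-8))) = ½·(2/5 + 18 − 44/5) = 24/5, so the F-coordinate is -2/5.
Check: 6/5 + 1/5 − 2/5 = 1.

(6/5, 1/5, -2/5)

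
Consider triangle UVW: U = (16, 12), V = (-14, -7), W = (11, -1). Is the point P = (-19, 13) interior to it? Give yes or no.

no

Barycentric coordinates of P: (106/59, 92/59, -139/59).
The three coordinates are positive, positive, negative; a point is interior exactly when all three are positive.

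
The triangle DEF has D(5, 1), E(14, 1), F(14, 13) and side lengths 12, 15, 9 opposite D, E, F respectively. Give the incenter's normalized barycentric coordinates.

The incenter has barycentric coordinates proportional to the opposite side lengths: (12 : 15 : 9).
Normalizing by 12+15+9 = 36 gives (1/3, 5/12, 1/4).

(1/3, 5/12, 1/4)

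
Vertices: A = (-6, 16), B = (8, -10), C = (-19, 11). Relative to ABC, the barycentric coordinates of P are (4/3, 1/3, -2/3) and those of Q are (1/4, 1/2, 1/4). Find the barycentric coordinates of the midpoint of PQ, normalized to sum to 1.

(19/24, 5/12, -5/24)

Since both coordinate triples sum to 1, the midpoint's barycentrics are the componentwise average.
(4/3+1/4)/2 = 19/24; similarly 5/12 and -5/24.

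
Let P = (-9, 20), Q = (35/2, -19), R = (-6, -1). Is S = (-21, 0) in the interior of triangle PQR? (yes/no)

Barycentric coordinates of S: (-493/879, -208/293, 1996/879).
The three coordinates are negative, negative, positive; a point is interior exactly when all three are positive.

no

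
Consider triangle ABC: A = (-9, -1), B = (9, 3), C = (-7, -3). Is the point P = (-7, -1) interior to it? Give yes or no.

Barycentric coordinates of P: (8/11, 1/11, 2/11).
The three coordinates are positive, positive, positive; a point is interior exactly when all three are positive.

yes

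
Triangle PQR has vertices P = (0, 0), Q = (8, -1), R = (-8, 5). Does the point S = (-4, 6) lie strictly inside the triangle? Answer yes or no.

no

Barycentric coordinates of S: (-5/4, 7/8, 11/8).
The three coordinates are negative, positive, positive; a point is interior exactly when all three are positive.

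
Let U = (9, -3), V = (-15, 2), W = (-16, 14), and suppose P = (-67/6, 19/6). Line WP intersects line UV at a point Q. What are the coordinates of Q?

Barycentric coordinates of P with respect to UVW: (1/6, 2/3, 1/6).
On side UV the W-coordinate is zero; dropping P's W-weight 1/6 and renormalizing the remaining 1/6 : 2/3 gives weights 1/5, 4/5 on U, V.
Q = (1/5)·(9, -3) + (4/5)·(-15, 2) = (-51/5, 1).

(-51/5, 1)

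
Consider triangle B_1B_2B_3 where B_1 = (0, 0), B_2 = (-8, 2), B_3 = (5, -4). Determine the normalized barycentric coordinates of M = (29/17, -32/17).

Signed area of the reference triangle: [B_1B_2B_3] = ½·(0·(2−(-4)) + (-8)·(-4−0) + 5·(0−2)) = ½·(0 + 32 − 10) = 11.
[MB_2B_3] = ½·((29/17)·(2−(-4)) + (-8)·(-4−(-32/17)) + 5·(-32/17−2)) = ½·(174/17 + 288/17 − 330/17) = 66/17, so the B_1-coordinate is (66/17)/11 = 6/17.
[B_1MB_3] = ½·(0·(-32/17−(-4)) + (29/17)·(-4−0) + 5·(0−(-32/17))) = ½·(0 − 116/17 + 160/17) = 22/17, so the B_2-coordinate is 2/17.
[B_1B_2M] = ½·(0·(2−(-32/17)) + (-8)·(-32/17−0) + (29/17)·(0−2)) = ½·(0 + 256/17 − 58/17) = 99/17, so the B_3-coordinate is 9/17.

(6/17, 2/17, 9/17)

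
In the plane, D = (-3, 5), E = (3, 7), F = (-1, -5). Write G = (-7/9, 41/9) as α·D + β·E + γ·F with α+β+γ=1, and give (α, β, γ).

Signed area of the reference triangle: [DEF] = ½·((-3)·(7−(-5)) + 3·(-5−5) + (-1)·(5−7)) = ½·(-36 − 30 + 2) = -32.
[GEF] = ½·((-7/9)·(7−(-5)) + 3·(-5−(41/9)) + (-1)·(41/9−7)) = ½·(-28/3 − 86/3 + 22/9) = -160/9, so the D-coordinate is (-160/9)/(-32) = 5/9.
[DGF] = ½·((-3)·(41/9−(-5)) + (-7/9)·(-5−5) + (-1)·(5−(41/9))) = ½·(-86/3 + 70/9 − 4/9) = -32/3, so the E-coordinate is 1/3.
[DEG] = ½·((-3)·(7−(41/9)) + 3·(41/9−5) + (-7/9)·(5−7)) = ½·(-22/3 − 4/3 + 14/9) = -32/9, so the F-coordinate is 1/9.

(5/9, 1/3, 1/9)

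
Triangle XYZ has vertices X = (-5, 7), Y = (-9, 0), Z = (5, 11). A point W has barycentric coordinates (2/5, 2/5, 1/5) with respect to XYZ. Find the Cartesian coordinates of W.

(-23/5, 5)

W = (2/5)·X + (2/5)·Y + (1/5)·Z.
x-coordinate: (2/5)·(-5) + (2/5)·(-9) + (1/5)·5 = -23/5.
y-coordinate: (2/5)·7 + (2/5)·0 + (1/5)·11 = 5.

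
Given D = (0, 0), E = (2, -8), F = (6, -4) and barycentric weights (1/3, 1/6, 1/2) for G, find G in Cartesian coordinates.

(10/3, -10/3)

G = (1/3)·D + (1/6)·E + (1/2)·F.
x-coordinate: (1/3)·0 + (1/6)·2 + (1/2)·6 = 10/3.
y-coordinate: (1/3)·0 + (1/6)·(-8) + (1/2)·(-4) = -10/3.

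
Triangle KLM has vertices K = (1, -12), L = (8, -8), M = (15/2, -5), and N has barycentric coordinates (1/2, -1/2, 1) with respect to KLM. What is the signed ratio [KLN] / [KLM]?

1

The signed ratio [KLN]/[KLM] equals the barycentric coordinate of N at vertex M, which is 1.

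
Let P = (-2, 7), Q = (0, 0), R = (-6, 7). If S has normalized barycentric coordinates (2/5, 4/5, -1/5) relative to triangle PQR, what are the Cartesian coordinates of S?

S = (2/5)·P + (4/5)·Q + (-1/5)·R.
x-coordinate: (2/5)·(-2) + (4/5)·0 + (-1/5)·(-6) = 2/5.
y-coordinate: (2/5)·7 + (4/5)·0 + (-1/5)·7 = 7/5.

(2/5, 7/5)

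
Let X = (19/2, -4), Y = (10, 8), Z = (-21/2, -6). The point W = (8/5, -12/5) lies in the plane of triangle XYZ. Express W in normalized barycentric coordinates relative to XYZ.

(2/5, 1/5, 2/5)

Signed area of the reference triangle: [XYZ] = ½·((19/2)·(8−(-6)) + 10·(-6−(-4)) + (-21/2)·(-4−8)) = ½·(133 − 20 + 126) = 239/2.
[WYZ] = ½·((8/5)·(8−(-6)) + 10·(-6−(-12/5)) + (-21/2)·(-12/5−8)) = ½·(112/5 − 36 + 546/5) = 239/5, so the X-coordinate is (239/5)/(239/2) = 2/5.
[XWZ] = ½·((19/2)·(-12/5−(-6)) + (8/5)·(-6−(-4)) + (-21/2)·(-4−(-12/5))) = ½·(171/5 − 16/5 + 84/5) = 239/10, so the Y-coordinate is 1/5.
[XYW] = ½·((19/2)·(8−(-12/5)) + 10·(-12/5−(-4)) + (8/5)·(-4−8)) = ½·(494/5 + 16 − 96/5) = 239/5, so the Z-coordinate is 2/5.
Check: 2/5 + 1/5 + 2/5 = 1.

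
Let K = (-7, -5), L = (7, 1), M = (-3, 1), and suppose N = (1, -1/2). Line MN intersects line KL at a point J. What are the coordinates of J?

Barycentric coordinates of N with respect to KLM: (1/4, 1/2, 1/4).
On side KL the M-coordinate is zero; dropping N's M-weight 1/4 and renormalizing the remaining 1/4 : 1/2 gives weights 1/3, 2/3 on K, L.
J = (1/3)·(-7, -5) + (2/3)·(7, 1) = (7/3, -1).

(7/3, -1)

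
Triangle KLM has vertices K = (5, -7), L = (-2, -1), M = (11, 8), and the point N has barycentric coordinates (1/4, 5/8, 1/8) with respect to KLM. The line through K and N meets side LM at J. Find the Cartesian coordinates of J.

(1/6, 1/2)

Line KN meets LM where the K-coordinate vanishes; zeroing N's K-weight and renormalizing leaves L, M-weights 5/8 : 1/8 → (5/6, 1/6).
So J = (5/6)·L + (1/6)·M = (1/6, 1/2).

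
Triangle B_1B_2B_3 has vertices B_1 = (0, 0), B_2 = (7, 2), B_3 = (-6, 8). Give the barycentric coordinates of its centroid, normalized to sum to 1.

(1/3, 1/3, 1/3)

The centroid is the average of the vertices, so each weight is 1/3.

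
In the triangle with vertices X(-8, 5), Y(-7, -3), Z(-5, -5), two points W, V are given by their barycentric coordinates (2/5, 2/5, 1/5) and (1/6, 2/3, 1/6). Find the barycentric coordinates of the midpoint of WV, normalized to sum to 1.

Since both coordinate triples sum to 1, the midpoint's barycentrics are the componentwise average.
(2/5+1/6)/2 = 17/60; similarly 8/15 and 11/60.

(17/60, 8/15, 11/60)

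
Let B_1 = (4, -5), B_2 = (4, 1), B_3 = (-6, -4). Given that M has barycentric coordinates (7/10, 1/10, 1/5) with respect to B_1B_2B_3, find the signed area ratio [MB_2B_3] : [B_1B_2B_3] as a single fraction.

7/10

The signed ratio [MB_2B_3]/[B_1B_2B_3] equals the barycentric coordinate of M at vertex B_1, which is 7/10.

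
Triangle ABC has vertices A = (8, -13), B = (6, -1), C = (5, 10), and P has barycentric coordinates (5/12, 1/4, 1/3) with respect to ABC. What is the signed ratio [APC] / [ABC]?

1/4

The signed ratio [APC]/[ABC] equals the barycentric coordinate of P at vertex B, which is 1/4.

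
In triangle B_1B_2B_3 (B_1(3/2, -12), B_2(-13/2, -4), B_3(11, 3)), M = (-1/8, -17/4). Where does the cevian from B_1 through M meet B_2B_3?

Barycentric coordinates of M with respect to B_1B_2B_3: (1/4, 1/2, 1/4).
On side B_2B_3 the B_1-coordinate is zero; dropping M's B_1-weight 1/4 and renormalizing the remaining 1/2 : 1/4 gives weights 2/3, 1/3 on B_2, B_3.
N = (2/3)·(-13/2, -4) + (1/3)·(11, 3) = (-2/3, -5/3).

(-2/3, -5/3)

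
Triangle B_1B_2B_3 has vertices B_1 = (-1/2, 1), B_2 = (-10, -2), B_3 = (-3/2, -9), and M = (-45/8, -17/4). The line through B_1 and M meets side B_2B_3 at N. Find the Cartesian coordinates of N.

Barycentric coordinates of M with respect to B_1B_2B_3: (1/8, 1/2, 3/8).
On side B_2B_3 the B_1-coordinate is zero; dropping M's B_1-weight 1/8 and renormalizing the remaining 1/2 : 3/8 gives weights 4/7, 3/7 on B_2, B_3.
N = (4/7)·(-10, -2) + (3/7)·(-3/2, -9) = (-89/14, -5).

(-89/14, -5)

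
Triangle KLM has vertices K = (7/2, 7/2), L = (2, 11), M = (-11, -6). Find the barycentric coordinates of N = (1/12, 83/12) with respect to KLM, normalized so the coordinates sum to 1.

(1/6, 2/3, 1/6)

Signed area of the reference triangle: [KLM] = ½·((7/2)·(11−(-6)) + 2·(-6−(7/2)) + (-11)·(7/2−11)) = ½·(119/2 − 19 + 165/2) = 123/2.
[NLM] = ½·((1/12)·(11−(-6)) + 2·(-6−(83/12)) + (-11)·(83/12−11)) = ½·(17/12 − 155/6 + 539/12) = 41/4, so the K-coordinate is (41/4)/(123/2) = 1/6.
[KNM] = ½·((7/2)·(83/12−(-6)) + (1/12)·(-6−(7/2)) + (-11)·(7/2−(83/12))) = ½·(1085/24 − 19/24 + 451/12) = 41, so the L-coordinate is 2/3.
[KLN] = ½·((7/2)·(11−(83/12)) + 2·(83/12−(7/2)) + (1/12)·(7/2−11)) = ½·(343/24 + 41/6 − 5/8) = 41/4, so the M-coordinate is 1/6.
Check: 1/6 + 2/3 + 1/6 = 1.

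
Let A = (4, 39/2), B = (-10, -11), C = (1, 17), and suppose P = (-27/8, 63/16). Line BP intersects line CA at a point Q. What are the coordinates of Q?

Barycentric coordinates of P with respect to ABC: (3/8, 1/2, 1/8).
On side CA the B-coordinate is zero; dropping P's B-weight 1/2 and renormalizing the remaining 1/8 : 3/8 gives weights 1/4, 3/4 on C, A.
Q = (1/4)·(1, 17) + (3/4)·(4, 39/2) = (13/4, 151/8).

(13/4, 151/8)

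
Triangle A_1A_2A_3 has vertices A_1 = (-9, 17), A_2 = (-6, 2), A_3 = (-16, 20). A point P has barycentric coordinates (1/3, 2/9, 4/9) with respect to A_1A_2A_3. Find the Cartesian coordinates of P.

P = (1/3)·A_1 + (2/9)·A_2 + (4/9)·A_3.
x-coordinate: (1/3)·(-9) + (2/9)·(-6) + (4/9)·(-16) = -103/9.
y-coordinate: (1/3)·17 + (2/9)·2 + (4/9)·20 = 15.

(-103/9, 15)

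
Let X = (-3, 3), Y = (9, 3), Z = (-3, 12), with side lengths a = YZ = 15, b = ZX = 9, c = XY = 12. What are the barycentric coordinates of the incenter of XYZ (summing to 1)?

(5/12, 1/4, 1/3)

The incenter has barycentric coordinates proportional to the opposite side lengths: (15 : 9 : 12).
Normalizing by 15+9+12 = 36 gives (5/12, 1/4, 1/3).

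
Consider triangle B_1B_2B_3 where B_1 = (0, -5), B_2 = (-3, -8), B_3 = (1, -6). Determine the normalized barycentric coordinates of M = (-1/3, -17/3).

(2/3, 1/6, 1/6)

Signed area of the reference triangle: [B_1B_2B_3] = ½·(0·(-8−(-6)) + (-3)·(-6−(-5)) + 1·(-5−(-8))) = ½·(0 + 3 + 3) = 3.
[MB_2B_3] = ½·((-1/3)·(-8−(-6)) + (-3)·(-6−(-17/3)) + 1·(-17/3−(-8))) = ½·(2/3 + 1 + 7/3) = 2, so the B_1-coordinate is 2/3 = 2/3.
[B_1MB_3] = ½·(0·(-17/3−(-6)) + (-1/3)·(-6−(-5)) + 1·(-5−(-17/3))) = ½·(0 + 1/3 + 2/3) = 1/2, so the B_2-coordinate is 1/6.
[B_1B_2M] = ½·(0·(-8−(-17/3)) + (-3)·(-17/3−(-5)) + (-1/3)·(-5−(-8))) = ½·(0 + 2 − 1) = 1/2, so the B_3-coordinate is 1/6.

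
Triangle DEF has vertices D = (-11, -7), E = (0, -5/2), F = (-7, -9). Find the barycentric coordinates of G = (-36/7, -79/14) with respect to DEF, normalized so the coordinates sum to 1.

Signed area of the reference triangle: [DEF] = ½·((-11)·(-5/2−(-9)) + 0·(-9−(-7)) + (-7)·(-7−(-5/2))) = ½·(-143/2 + 0 + 63/2) = -20.
[GEF] = ½·((-36/7)·(-5/2−(-9)) + 0·(-9−(-79/14)) + (-7)·(-79/14−(-5/2))) = ½·(-234/7 + 0 + 22) = -40/7, so the D-coordinate is (-40/7)/(-20) = 2/7.
[DGF] = ½·((-11)·(-79/14−(-9)) + (-36/7)·(-9−(-7)) + (-7)·(-7−(-79/14))) = ½·(-517/14 + 72/7 + 19/2) = -60/7, so the E-coordinate is 3/7.
[DEG] = ½·((-11)·(-5/2−(-79/14)) + 0·(-79/14−(-7)) + (-36/7)·(-7−(-5/2))) = ½·(-242/7 + 0 + 162/7) = -40/7, so the F-coordinate is 2/7.

(2/7, 3/7, 2/7)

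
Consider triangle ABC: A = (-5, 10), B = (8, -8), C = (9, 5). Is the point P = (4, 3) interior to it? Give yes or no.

yes

Barycentric coordinates of P: (63/187, 53/187, 71/187).
The three coordinates are positive, positive, positive; a point is interior exactly when all three are positive.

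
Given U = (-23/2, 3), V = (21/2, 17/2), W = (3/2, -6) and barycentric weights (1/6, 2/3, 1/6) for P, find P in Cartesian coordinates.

(16/3, 31/6)

P = (1/6)·U + (2/3)·V + (1/6)·W.
x-coordinate: (1/6)·(-23/2) + (2/3)·(21/2) + (1/6)·(3/2) = 16/3.
y-coordinate: (1/6)·3 + (2/3)·(17/2) + (1/6)·(-6) = 31/6.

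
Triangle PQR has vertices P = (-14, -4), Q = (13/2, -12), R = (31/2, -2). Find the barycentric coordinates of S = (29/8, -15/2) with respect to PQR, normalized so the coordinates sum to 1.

Signed area of the reference triangle: [PQR] = ½·((-14)·(-12−(-2)) + (13/2)·(-2−(-4)) + (31/2)·(-4−(-12))) = ½·(140 + 13 + 124) = 277/2.
[SQR] = ½·((29/8)·(-12−(-2)) + (13/2)·(-2−(-15/2)) + (31/2)·(-15/2−(-12))) = ½·(-145/4 + 143/4 + 279/4) = 277/8, so the P-coordinate is (277/8)/(277/2) = 1/4.
[PSR] = ½·((-14)·(-15/2−(-2)) + (29/8)·(-2−(-4)) + (31/2)·(-4−(-15/2))) = ½·(77 + 29/4 + 217/4) = 277/4, so the Q-coordinate is 1/2.
[PQS] = ½·((-14)·(-12−(-15/2)) + (13/2)·(-15/2−(-4)) + (29/8)·(-4−(-12))) = ½·(63 − 91/4 + 29) = 277/8, so the R-coordinate is 1/4.
Check: 1/4 + 1/2 + 1/4 = 1.

(1/4, 1/2, 1/4)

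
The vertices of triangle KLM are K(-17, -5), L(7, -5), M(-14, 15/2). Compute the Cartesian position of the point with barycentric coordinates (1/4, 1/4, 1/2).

N = (1/4)·K + (1/4)·L + (1/2)·M.
x-coordinate: (1/4)·(-17) + (1/4)·7 + (1/2)·(-14) = -19/2.
y-coordinate: (1/4)·(-5) + (1/4)·(-5) + (1/2)·(15/2) = 5/4.

(-19/2, 5/4)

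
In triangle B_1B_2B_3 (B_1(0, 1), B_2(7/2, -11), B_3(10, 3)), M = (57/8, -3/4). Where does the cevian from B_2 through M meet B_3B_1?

(25/3, 8/3)

Barycentric coordinates of M with respect to B_1B_2B_3: (1/8, 1/4, 5/8).
On side B_3B_1 the B_2-coordinate is zero; dropping M's B_2-weight 1/4 and renormalizing the remaining 5/8 : 1/8 gives weights 5/6, 1/6 on B_3, B_1.
N = (5/6)·(10, 3) + (1/6)·(0, 1) = (25/3, 8/3).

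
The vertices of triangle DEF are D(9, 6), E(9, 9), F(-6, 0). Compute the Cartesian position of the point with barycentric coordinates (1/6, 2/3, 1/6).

(13/2, 7)

G = (1/6)·D + (2/3)·E + (1/6)·F.
x-coordinate: (1/6)·9 + (2/3)·9 + (1/6)·(-6) = 13/2.
y-coordinate: (1/6)·6 + (2/3)·9 + (1/6)·0 = 7.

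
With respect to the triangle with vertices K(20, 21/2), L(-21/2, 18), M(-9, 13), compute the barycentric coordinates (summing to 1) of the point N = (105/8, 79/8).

Signed area of the reference triangle: [KLM] = ½·(20·(18−13) + (-21/2)·(13−(21/2)) + (-9)·(21/2−18)) = ½·(100 − 105/4 + 135/2) = 565/8.
[NLM] = ½·((105/8)·(18−13) + (-21/2)·(13−(79/8)) + (-9)·(79/8−18)) = ½·(525/8 − 525/16 + 585/8) = 1695/32, so the K-coordinate is (1695/32)/(565/8) = 3/4.
[KNM] = ½·(20·(79/8−13) + (105/8)·(13−(21/2)) + (-9)·(21/2−(79/8))) = ½·(-125/2 + 525/16 − 45/8) = -565/32, so the L-coordinate is -1/4.
[KLN] = ½·(20·(18−(79/8)) + (-21/2)·(79/8−(21/2)) + (105/8)·(21/2−18)) = ½·(325/2 + 105/16 − 1575/16) = 565/16, so the M-coordinate is 1/2.

(3/4, -1/4, 1/2)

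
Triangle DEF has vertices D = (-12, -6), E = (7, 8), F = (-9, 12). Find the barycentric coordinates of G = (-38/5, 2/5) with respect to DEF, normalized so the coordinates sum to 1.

(3/5, 1/5, 1/5)

Signed area of the reference triangle: [DEF] = ½·((-12)·(8−12) + 7·(12−(-6)) + (-9)·(-6−8)) = ½·(48 + 126 + 126) = 150.
[GEF] = ½·((-38/5)·(8−12) + 7·(12−(2/5)) + (-9)·(2/5−8)) = ½·(152/5 + 406/5 + 342/5) = 90, so the D-coordinate is 90/150 = 3/5.
[DGF] = ½·((-12)·(2/5−12) + (-38/5)·(12−(-6)) + (-9)·(-6−(2/5))) = ½·(696/5 − 684/5 + 288/5) = 30, so the E-coordinate is 1/5.
[DEG] = ½·((-12)·(8−(2/5)) + 7·(2/5−(-6)) + (-38/5)·(-6−8)) = ½·(-456/5 + 224/5 + 532/5) = 30, so the F-coordinate is 1/5.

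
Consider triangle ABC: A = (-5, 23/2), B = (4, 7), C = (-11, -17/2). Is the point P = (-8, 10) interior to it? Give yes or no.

Barycentric coordinates of P: (77/69, -17/69, 3/23).
The three coordinates are positive, negative, positive; a point is interior exactly when all three are positive.

no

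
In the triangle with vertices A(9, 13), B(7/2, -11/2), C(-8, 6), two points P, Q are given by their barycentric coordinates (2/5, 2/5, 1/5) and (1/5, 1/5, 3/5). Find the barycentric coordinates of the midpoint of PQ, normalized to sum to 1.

Since both coordinate triples sum to 1, the midpoint's barycentrics are the componentwise average.
(2/5+1/5)/2 = 3/10; similarly 3/10 and 2/5.

(3/10, 3/10, 2/5)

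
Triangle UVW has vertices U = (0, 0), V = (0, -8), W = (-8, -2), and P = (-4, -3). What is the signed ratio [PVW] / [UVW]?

[UVW] = ½·(0·(-8−(-2)) + 0·(-2−0) + (-8)·(0−(-8))) = ½·(0 + 0 − 64) = -32.
[PVW] = ½·((-4)·(-8−(-2)) + 0·(-2−(-3)) + (-8)·(-3−(-8))) = ½·(24 + 0 − 40) = -8, so the ratio is (-8)/(-32) = 1/4.

1/4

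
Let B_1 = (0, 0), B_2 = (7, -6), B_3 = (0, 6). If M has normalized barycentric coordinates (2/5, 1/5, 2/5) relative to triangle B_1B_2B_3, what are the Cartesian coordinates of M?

(7/5, 6/5)

M = (2/5)·B_1 + (1/5)·B_2 + (2/5)·B_3.
x-coordinate: (2/5)·0 + (1/5)·7 + (2/5)·0 = 7/5.
y-coordinate: (2/5)·0 + (1/5)·(-6) + (2/5)·6 = 6/5.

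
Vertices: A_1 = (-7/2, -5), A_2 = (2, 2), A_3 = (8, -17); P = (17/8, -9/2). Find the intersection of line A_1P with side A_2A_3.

Barycentric coordinates of P with respect to A_1A_2A_3: (1/4, 1/2, 1/4).
On side A_2A_3 the A_1-coordinate is zero; dropping P's A_1-weight 1/4 and renormalizing the remaining 1/2 : 1/4 gives weights 2/3, 1/3 on A_2, A_3.
Q = (2/3)·(2, 2) + (1/3)·(8, -17) = (4, -13/3).

(4, -13/3)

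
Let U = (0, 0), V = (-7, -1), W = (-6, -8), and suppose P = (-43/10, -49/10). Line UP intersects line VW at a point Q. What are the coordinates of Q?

Barycentric coordinates of P with respect to UVW: (3/10, 1/10, 3/5).
On side VW the U-coordinate is zero; dropping P's U-weight 3/10 and renormalizing the remaining 1/10 : 3/5 gives weights 1/7, 6/7 on V, W.
Q = (1/7)·(-7, -1) + (6/7)·(-6, -8) = (-43/7, -7).

(-43/7, -7)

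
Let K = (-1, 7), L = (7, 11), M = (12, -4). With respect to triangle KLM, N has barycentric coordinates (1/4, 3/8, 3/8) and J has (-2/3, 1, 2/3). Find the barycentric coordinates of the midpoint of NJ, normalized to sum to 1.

Since both coordinate triples sum to 1, the midpoint's barycentrics are the componentwise average.
(1/4+-2/3)/2 = -5/24; similarly 11/16 and 25/48.

(-5/24, 11/16, 25/48)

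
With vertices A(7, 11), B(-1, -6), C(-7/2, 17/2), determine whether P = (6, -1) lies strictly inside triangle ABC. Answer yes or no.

no

Barycentric coordinates of P: (228/317, 247/317, -158/317).
The three coordinates are positive, positive, negative; a point is interior exactly when all three are positive.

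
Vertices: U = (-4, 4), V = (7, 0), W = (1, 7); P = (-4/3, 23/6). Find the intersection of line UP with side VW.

Barycentric coordinates of P with respect to UVW: (2/3, 1/6, 1/6).
On side VW the U-coordinate is zero; dropping P's U-weight 2/3 and renormalizing the remaining 1/6 : 1/6 gives weights 1/2, 1/2 on V, W.
Q = (1/2)·(7, 0) + (1/2)·(1, 7) = (4, 7/2).

(4, 7/2)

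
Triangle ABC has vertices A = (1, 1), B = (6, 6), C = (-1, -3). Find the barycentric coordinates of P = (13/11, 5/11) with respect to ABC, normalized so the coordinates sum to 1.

(5/11, 2/11, 4/11)

Signed area of the reference triangle: [ABC] = ½·(1·(6−(-3)) + 6·(-3−1) + (-1)·(1−6)) = ½·(9 − 24 + 5) = -5.
[PBC] = ½·((13/11)·(6−(-3)) + 6·(-3−(5/11)) + (-1)·(5/11−6)) = ½·(117/11 − 228/11 + 61/11) = -25/11, so the A-coordinate is (-25/11)/(-5) = 5/11.
[APC] = ½·(1·(5/11−(-3)) + (13/11)·(-3−1) + (-1)·(1−(5/11))) = ½·(38/11 − 52/11 − 6/11) = -10/11, so the B-coordinate is 2/11.
[ABP] = ½·(1·(6−(5/11)) + 6·(5/11−1) + (13/11)·(1−6)) = ½·(61/11 − 36/11 − 65/11) = -20/11, so the C-coordinate is 4/11.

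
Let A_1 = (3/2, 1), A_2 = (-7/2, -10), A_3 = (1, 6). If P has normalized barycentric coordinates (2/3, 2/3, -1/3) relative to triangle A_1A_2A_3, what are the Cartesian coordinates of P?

(-5/3, -8)

P = (2/3)·A_1 + (2/3)·A_2 + (-1/3)·A_3.
x-coordinate: (2/3)·(3/2) + (2/3)·(-7/2) + (-1/3)·1 = -5/3.
y-coordinate: (2/3)·1 + (2/3)·(-10) + (-1/3)·6 = -8.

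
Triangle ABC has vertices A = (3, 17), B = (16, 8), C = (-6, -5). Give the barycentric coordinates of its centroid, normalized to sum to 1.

(1/3, 1/3, 1/3)

The centroid is the average of the vertices, so each weight is 1/3.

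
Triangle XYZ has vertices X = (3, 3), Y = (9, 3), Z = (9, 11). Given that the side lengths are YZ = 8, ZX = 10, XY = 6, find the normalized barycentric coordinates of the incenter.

(1/3, 5/12, 1/4)

The incenter has barycentric coordinates proportional to the opposite side lengths: (8 : 10 : 6).
Normalizing by 8+10+6 = 24 gives (1/3, 5/12, 1/4).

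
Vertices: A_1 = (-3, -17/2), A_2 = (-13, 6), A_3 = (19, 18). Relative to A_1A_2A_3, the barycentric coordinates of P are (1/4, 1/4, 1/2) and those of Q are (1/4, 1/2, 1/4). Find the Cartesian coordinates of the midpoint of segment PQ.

(3/2, 55/8)

Barycentric coordinates of the midpoint are the average: (1/4, 3/8, 3/8).
Converting: (1/4)·A_1 + (3/8)·A_2 + (3/8)·A_3 = (3/2, 55/8).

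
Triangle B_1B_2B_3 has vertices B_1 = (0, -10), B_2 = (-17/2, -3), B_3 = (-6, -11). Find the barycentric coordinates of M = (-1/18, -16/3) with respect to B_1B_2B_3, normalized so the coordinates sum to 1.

(11/9, 5/9, -7/9)

Signed area of the reference triangle: [B_1B_2B_3] = ½·(0·(-3−(-11)) + (-17/2)·(-11−(-10)) + (-6)·(-10−(-3))) = ½·(0 + 17/2 + 42) = 101/4.
[MB_2B_3] = ½·((-1/18)·(-3−(-11)) + (-17/2)·(-11−(-16/3)) + (-6)·(-16/3−(-3))) = ½·(-4/9 + 289/6 + 14) = 1111/36, so the B_1-coordinate is (1111/36)/(101/4) = 11/9.
[B_1MB_3] = ½·(0·(-16/3−(-11)) + (-1/18)·(-11−(-10)) + (-6)·(-10−(-16/3))) = ½·(0 + 1/18 + 28) = 505/36, so the B_2-coordinate is 5/9.
[B_1B_2M] = ½·(0·(-3−(-16/3)) + (-17/2)·(-16/3−(-10)) + (-1/18)·(-10−(-3))) = ½·(0 − 119/3 + 7/18) = -707/36, so the B_3-coordinate is -7/9.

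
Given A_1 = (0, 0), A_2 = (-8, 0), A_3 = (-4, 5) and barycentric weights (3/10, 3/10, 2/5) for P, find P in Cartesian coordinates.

(-4, 2)

P = (3/10)·A_1 + (3/10)·A_2 + (2/5)·A_3.
x-coordinate: (3/10)·0 + (3/10)·(-8) + (2/5)·(-4) = -4.
y-coordinate: (3/10)·0 + (3/10)·0 + (2/5)·5 = 2.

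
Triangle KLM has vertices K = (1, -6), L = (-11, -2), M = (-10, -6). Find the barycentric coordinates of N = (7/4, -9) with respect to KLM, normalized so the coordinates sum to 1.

Signed area of the reference triangle: [KLM] = ½·(1·(-2−(-6)) + (-11)·(-6−(-6)) + (-10)·(-6−(-2))) = ½·(4 + 0 + 40) = 22.
[NLM] = ½·((7/4)·(-2−(-6)) + (-11)·(-6−(-9)) + (-10)·(-9−(-2))) = ½·(7 − 33 + 70) = 22, so the K-coordinate is 22/22 = 1.
[KNM] = ½·(1·(-9−(-6)) + (7/4)·(-6−(-6)) + (-10)·(-6−(-9))) = ½·(-3 + 0 − 30) = -33/2, so the L-coordinate is -3/4.
[KLN] = ½·(1·(-2−(-9)) + (-11)·(-9−(-6)) + (7/4)·(-6−(-2))) = ½·(7 + 33 − 7) = 33/2, so the M-coordinate is 3/4.
Check: 1 − 3/4 + 3/4 = 1.

(1, -3/4, 3/4)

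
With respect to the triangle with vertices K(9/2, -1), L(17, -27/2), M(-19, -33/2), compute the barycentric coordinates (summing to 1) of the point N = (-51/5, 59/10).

(8/5, -4/5, 1/5)

Signed area of the reference triangle: [KLM] = ½·((9/2)·(-27/2−(-33/2)) + 17·(-33/2−(-1)) + (-19)·(-1−(-27/2))) = ½·(27/2 − 527/2 − 475/2) = -975/4.
[NLM] = ½·((-51/5)·(-27/2−(-33/2)) + 17·(-33/2−(59/10)) + (-19)·(59/10−(-27/2))) = ½·(-153/5 − 1904/5 − 1843/5) = -390, so the K-coordinate is (-390)/(-975/4) = 8/5.
[KNM] = ½·((9/2)·(59/10−(-33/2)) + (-51/5)·(-33/2−(-1)) + (-19)·(-1−(59/10))) = ½·(504/5 + 1581/10 + 1311/10) = 195, so the L-coordinate is -4/5.
[KLN] = ½·((9/2)·(-27/2−(59/10)) + 17·(59/10−(-1)) + (-51/5)·(-1−(-27/2))) = ½·(-873/10 + 1173/10 − 255/2) = -195/4, so the M-coordinate is 1/5.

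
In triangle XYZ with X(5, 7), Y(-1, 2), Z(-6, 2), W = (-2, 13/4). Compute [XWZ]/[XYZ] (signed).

[XYZ] = ½·(5·(2−2) + (-1)·(2−7) + (-6)·(7−2)) = ½·(0 + 5 − 30) = -25/2.
[XWZ] = ½·(5·(13/4−2) + (-2)·(2−7) + (-6)·(7−(13/4))) = ½·(25/4 + 10 − 45/2) = -25/8, so the ratio is (-25/8)/(-25/2) = 1/4.

1/4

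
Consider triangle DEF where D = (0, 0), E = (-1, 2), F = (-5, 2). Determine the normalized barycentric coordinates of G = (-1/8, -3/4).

Signed area of the reference triangle: [DEF] = ½·(0·(2−2) + (-1)·(2−0) + (-5)·(0−2)) = ½·(0 − 2 + 10) = 4.
[GEF] = ½·((-1/8)·(2−2) + (-1)·(2−(-3/4)) + (-5)·(-3/4−2)) = ½·(0 − 11/4 + 55/4) = 11/2, so the D-coordinate is (11/2)/4 = 11/8.
[DGF] = ½·(0·(-3/4−2) + (-1/8)·(2−0) + (-5)·(0−(-3/4))) = ½·(0 − 1/4 − 15/4) = -2, so the E-coordinate is -1/2.
[DEG] = ½·(0·(2−(-3/4)) + (-1)·(-3/4−0) + (-1/8)·(0−2)) = ½·(0 + 3/4 + 1/4) = 1/2, so the F-coordinate is 1/8.
Check: 11/8 − 1/2 + 1/8 = 1.

(11/8, -1/2, 1/8)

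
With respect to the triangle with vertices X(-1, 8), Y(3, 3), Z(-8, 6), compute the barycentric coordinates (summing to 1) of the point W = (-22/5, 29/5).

(1/5, 1/5, 3/5)

Signed area of the reference triangle: [XYZ] = ½·((-1)·(3−6) + 3·(6−8) + (-8)·(8−3)) = ½·(3 − 6 − 40) = -43/2.
[WYZ] = ½·((-22/5)·(3−6) + 3·(6−(29/5)) + (-8)·(29/5−3)) = ½·(66/5 + 3/5 − 112/5) = -43/10, so the X-coordinate is (-43/10)/(-43/2) = 1/5.
[XWZ] = ½·((-1)·(29/5−6) + (-22/5)·(6−8) + (-8)·(8−(29/5))) = ½·(1/5 + 44/5 − 88/5) = -43/10, so the Y-coordinate is 1/5.
[XYW] = ½·((-1)·(3−(29/5)) + 3·(29/5−8) + (-22/5)·(8−3)) = ½·(14/5 − 33/5 − 22) = -129/10, so the Z-coordinate is 3/5.
Check: 1/5 + 1/5 + 3/5 = 1.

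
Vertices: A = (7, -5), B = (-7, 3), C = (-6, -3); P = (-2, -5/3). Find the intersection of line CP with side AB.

(0, -1)

Barycentric coordinates of P with respect to ABC: (1/3, 1/3, 1/3).
On side AB the C-coordinate is zero; dropping P's C-weight 1/3 and renormalizing the remaining 1/3 : 1/3 gives weights 1/2, 1/2 on A, B.
Q = (1/2)·(7, -5) + (1/2)·(-7, 3) = (0, -1).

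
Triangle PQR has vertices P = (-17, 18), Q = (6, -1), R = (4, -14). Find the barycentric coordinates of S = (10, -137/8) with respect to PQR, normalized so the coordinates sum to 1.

(-1/4, 3/8, 7/8)

Signed area of the reference triangle: [PQR] = ½·((-17)·(-1−(-14)) + 6·(-14−18) + 4·(18−(-1))) = ½·(-221 − 192 + 76) = -337/2.
[SQR] = ½·(10·(-1−(-14)) + 6·(-14−(-137/8)) + 4·(-137/8−(-1))) = ½·(130 + 75/4 − 129/2) = 337/8, so the P-coordinate is (337/8)/(-337/2) = -1/4.
[PSR] = ½·((-17)·(-137/8−(-14)) + 10·(-14−18) + 4·(18−(-137/8))) = ½·(425/8 − 320 + 281/2) = -1011/16, so the Q-coordinate is 3/8.
[PQS] = ½·((-17)·(-1−(-137/8)) + 6·(-137/8−18) + 10·(18−(-1))) = ½·(-2193/8 − 843/4 + 190) = -2359/16, so the R-coordinate is 7/8.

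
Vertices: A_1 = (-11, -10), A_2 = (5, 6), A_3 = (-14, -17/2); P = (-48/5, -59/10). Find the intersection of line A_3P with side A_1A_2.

(-3, -2)

Barycentric coordinates of P with respect to A_1A_2A_3: (1/5, 1/5, 3/5).
On side A_1A_2 the A_3-coordinate is zero; dropping P's A_3-weight 3/5 and renormalizing the remaining 1/5 : 1/5 gives weights 1/2, 1/2 on A_1, A_2.
Q = (1/2)·(-11, -10) + (1/2)·(5, 6) = (-3, -2).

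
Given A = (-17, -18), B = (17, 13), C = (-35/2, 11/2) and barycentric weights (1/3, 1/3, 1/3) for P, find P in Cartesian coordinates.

(-35/6, 1/6)

P = (1/3)·A + (1/3)·B + (1/3)·C.
x-coordinate: (1/3)·(-17) + (1/3)·17 + (1/3)·(-35/2) = -35/6.
y-coordinate: (1/3)·(-18) + (1/3)·13 + (1/3)·(11/2) = 1/6.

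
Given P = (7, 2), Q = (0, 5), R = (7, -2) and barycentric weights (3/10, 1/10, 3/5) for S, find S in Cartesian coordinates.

S = (3/10)·P + (1/10)·Q + (3/5)·R.
x-coordinate: (3/10)·7 + (1/10)·0 + (3/5)·7 = 63/10.
y-coordinate: (3/10)·2 + (1/10)·5 + (3/5)·(-2) = -1/10.

(63/10, -1/10)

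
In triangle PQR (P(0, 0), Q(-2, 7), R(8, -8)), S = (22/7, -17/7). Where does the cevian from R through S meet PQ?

Barycentric coordinates of S with respect to PQR: (3/7, 1/7, 3/7).
On side PQ the R-coordinate is zero; dropping S's R-weight 3/7 and renormalizing the remaining 3/7 : 1/7 gives weights 3/4, 1/4 on P, Q.
T = (3/4)·(0, 0) + (1/4)·(-2, 7) = (-1/2, 7/4).

(-1/2, 7/4)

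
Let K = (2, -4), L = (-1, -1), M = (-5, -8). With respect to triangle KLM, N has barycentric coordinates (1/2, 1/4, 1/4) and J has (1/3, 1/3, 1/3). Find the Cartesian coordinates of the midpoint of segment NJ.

Barycentric coordinates of the midpoint are the average: (5/12, 7/24, 7/24).
Converting: (5/12)·K + (7/24)·L + (7/24)·M = (-11/12, -103/24).

(-11/12, -103/24)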